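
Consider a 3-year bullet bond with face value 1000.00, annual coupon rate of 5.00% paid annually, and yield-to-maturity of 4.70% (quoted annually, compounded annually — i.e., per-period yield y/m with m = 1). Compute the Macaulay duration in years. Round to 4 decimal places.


Answer: Macaulay duration = 2.8600 years

Derivation:
Coupon per period c = face * coupon_rate / m = 50.000000
Periods per year m = 1; per-period yield y/m = 0.047000
Number of cashflows N = 3
Cashflows (t years, CF_t, discount factor 1/(1+y/m)^(m*t), PV):
  t = 1.0000: CF_t = 50.000000, DF = 0.955110, PV = 47.755492
  t = 2.0000: CF_t = 50.000000, DF = 0.912235, PV = 45.611740
  t = 3.0000: CF_t = 1050.000000, DF = 0.871284, PV = 914.848655
Price P = sum_t PV_t = 1008.215887
Macaulay numerator sum_t t * PV_t:
  t * PV_t at t = 1.0000: 47.755492
  t * PV_t at t = 2.0000: 91.223480
  t * PV_t at t = 3.0000: 2744.545966
Macaulay duration D = (sum_t t * PV_t) / P = 2883.524938 / 1008.215887 = 2.860027


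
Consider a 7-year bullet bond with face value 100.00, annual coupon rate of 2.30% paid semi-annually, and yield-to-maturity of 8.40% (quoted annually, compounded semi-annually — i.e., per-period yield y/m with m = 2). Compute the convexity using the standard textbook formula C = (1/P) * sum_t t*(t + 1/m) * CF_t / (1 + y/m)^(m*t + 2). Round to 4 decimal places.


Coupon per period c = face * coupon_rate / m = 1.150000
Periods per year m = 2; per-period yield y/m = 0.042000
Number of cashflows N = 14
Cashflows (t years, CF_t, discount factor 1/(1+y/m)^(m*t), PV):
  t = 0.5000: CF_t = 1.150000, DF = 0.959693, PV = 1.103647
  t = 1.0000: CF_t = 1.150000, DF = 0.921010, PV = 1.059162
  t = 1.5000: CF_t = 1.150000, DF = 0.883887, PV = 1.016470
  t = 2.0000: CF_t = 1.150000, DF = 0.848260, PV = 0.975499
  t = 2.5000: CF_t = 1.150000, DF = 0.814069, PV = 0.936180
  t = 3.0000: CF_t = 1.150000, DF = 0.781257, PV = 0.898445
  t = 3.5000: CF_t = 1.150000, DF = 0.749766, PV = 0.862231
  t = 4.0000: CF_t = 1.150000, DF = 0.719545, PV = 0.827477
  t = 4.5000: CF_t = 1.150000, DF = 0.690543, PV = 0.794124
  t = 5.0000: CF_t = 1.150000, DF = 0.662709, PV = 0.762115
  t = 5.5000: CF_t = 1.150000, DF = 0.635997, PV = 0.731397
  t = 6.0000: CF_t = 1.150000, DF = 0.610362, PV = 0.701916
  t = 6.5000: CF_t = 1.150000, DF = 0.585760, PV = 0.673624
  t = 7.0000: CF_t = 101.150000, DF = 0.562150, PV = 56.861436
Price P = sum_t PV_t = 68.203724
Convexity numerator sum_t t*(t + 1/m) * CF_t / (1+y/m)^(m*t + 2):
  t = 0.5000: term = 0.508235
  t = 1.0000: term = 1.463249
  t = 1.5000: term = 2.808539
  t = 2.0000: term = 4.492225
  t = 2.5000: term = 6.466735
  t = 3.0000: term = 8.688512
  t = 3.5000: term = 11.117737
  t = 4.0000: term = 13.718074
  t = 4.5000: term = 16.456423
  t = 5.0000: term = 19.302693
  t = 5.5000: term = 22.229589
  t = 6.0000: term = 25.212411
  t = 6.5000: term = 28.228867
  t = 7.0000: term = 2749.423796
Convexity = (1/P) * sum = 2910.117087 / 68.203724 = 42.668009

Answer: Convexity = 42.6680


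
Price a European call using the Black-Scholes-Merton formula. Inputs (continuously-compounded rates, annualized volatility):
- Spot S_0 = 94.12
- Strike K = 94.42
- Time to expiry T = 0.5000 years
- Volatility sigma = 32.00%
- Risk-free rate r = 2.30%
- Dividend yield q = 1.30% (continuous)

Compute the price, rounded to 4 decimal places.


Answer: Price = 8.5008

Derivation:
d1 = (ln(S/K) + (r - q + 0.5*sigma^2) * T) / (sigma * sqrt(T)) = 0.12117003
d2 = d1 - sigma * sqrt(T) = -0.10510414
exp(-rT) = 0.98856587; exp(-qT) = 0.99352108
C = S_0 * exp(-qT) * N(d1) - K * exp(-rT) * N(d2)
N(d1) = 0.54822182; N(d2) = 0.45814659
C = 94.1200 * 0.99352108 * 0.54822182 - 94.4200 * 0.98856587 * 0.45814659 = 8.5008


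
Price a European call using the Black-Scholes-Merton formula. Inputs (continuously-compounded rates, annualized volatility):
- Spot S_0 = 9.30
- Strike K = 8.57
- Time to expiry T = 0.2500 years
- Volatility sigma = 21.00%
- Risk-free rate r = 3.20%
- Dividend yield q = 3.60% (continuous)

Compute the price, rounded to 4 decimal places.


Answer: Price = 0.8328

Derivation:
d1 = (ln(S/K) + (r - q + 0.5*sigma^2) * T) / (sigma * sqrt(T)) = 0.82151588
d2 = d1 - sigma * sqrt(T) = 0.71651588
exp(-rT) = 0.99203191; exp(-qT) = 0.99104038
C = S_0 * exp(-qT) * N(d1) - K * exp(-rT) * N(d2)
N(d1) = 0.79432376; N(d2) = 0.76316357
C = 9.3000 * 0.99104038 * 0.79432376 - 8.5700 * 0.99203191 * 0.76316357 = 0.8328


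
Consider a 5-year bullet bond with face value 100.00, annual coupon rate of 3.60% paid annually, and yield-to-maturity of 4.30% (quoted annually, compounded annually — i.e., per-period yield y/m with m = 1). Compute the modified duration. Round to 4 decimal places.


Coupon per period c = face * coupon_rate / m = 3.600000
Periods per year m = 1; per-period yield y/m = 0.043000
Number of cashflows N = 5
Cashflows (t years, CF_t, discount factor 1/(1+y/m)^(m*t), PV):
  t = 1.0000: CF_t = 3.600000, DF = 0.958773, PV = 3.451582
  t = 2.0000: CF_t = 3.600000, DF = 0.919245, PV = 3.309283
  t = 3.0000: CF_t = 3.600000, DF = 0.881347, PV = 3.172850
  t = 4.0000: CF_t = 3.600000, DF = 0.845012, PV = 3.042042
  t = 5.0000: CF_t = 103.600000, DF = 0.810174, PV = 83.934057
Price P = sum_t PV_t = 96.909814
First compute Macaulay numerator sum_t t * PV_t:
  t * PV_t at t = 1.0000: 3.451582
  t * PV_t at t = 2.0000: 6.618566
  t * PV_t at t = 3.0000: 9.518551
  t * PV_t at t = 4.0000: 12.168170
  t * PV_t at t = 5.0000: 419.670283
Macaulay duration D = 451.427151 / 96.909814 = 4.658219
Modified duration = D / (1 + y/m) = 4.658219 / (1 + 0.043000) = 4.466174

Answer: Modified duration = 4.4662


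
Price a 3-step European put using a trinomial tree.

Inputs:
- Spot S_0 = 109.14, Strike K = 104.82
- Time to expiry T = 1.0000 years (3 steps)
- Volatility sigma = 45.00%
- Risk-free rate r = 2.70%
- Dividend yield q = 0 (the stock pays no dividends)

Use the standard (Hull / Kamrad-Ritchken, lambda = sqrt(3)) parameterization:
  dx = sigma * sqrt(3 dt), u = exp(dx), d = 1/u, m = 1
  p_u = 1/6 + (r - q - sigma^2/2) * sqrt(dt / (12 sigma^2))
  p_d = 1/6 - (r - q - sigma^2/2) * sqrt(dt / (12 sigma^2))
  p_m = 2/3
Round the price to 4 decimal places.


dt = T/N = 0.333333; dx = sigma*sqrt(3*dt) = 0.450000
u = exp(dx) = 1.568312; d = 1/u = 0.637628
p_u = 0.139167, p_m = 0.666667, p_d = 0.194167
Discount per step: exp(-r*dt) = 0.991040
Stock lattice S(k, j) with j the centered position index:
  k=0: S(0,+0) = 109.1400
  k=1: S(1,-1) = 69.5907; S(1,+0) = 109.1400; S(1,+1) = 171.1656
  k=2: S(2,-2) = 44.3730; S(2,-1) = 69.5907; S(2,+0) = 109.1400; S(2,+1) = 171.1656; S(2,+2) = 268.4411
  k=3: S(3,-3) = 28.2935; S(3,-2) = 44.3730; S(3,-1) = 69.5907; S(3,+0) = 109.1400; S(3,+1) = 171.1656; S(3,+2) = 268.4411; S(3,+3) = 420.9994
Terminal payoffs V(N, j) = max(K - S_T, 0):
  V(3,-3) = 76.526518; V(3,-2) = 60.446987; V(3,-1) = 35.229264; V(3,+0) = 0.000000; V(3,+1) = 0.000000; V(3,+2) = 0.000000; V(3,+3) = 0.000000
Backward induction: V(k, j) = exp(-r*dt) * [p_u * V(k+1, j+1) + p_m * V(k+1, j) + p_d * V(k+1, j-1)]
  V(2,-2) = exp(-r*dt) * [p_u*35.229264 + p_m*60.446987 + p_d*76.526518] = 59.521518
  V(2,-1) = exp(-r*dt) * [p_u*0.000000 + p_m*35.229264 + p_d*60.446987] = 34.907381
  V(2,+0) = exp(-r*dt) * [p_u*0.000000 + p_m*0.000000 + p_d*35.229264] = 6.779062
  V(2,+1) = exp(-r*dt) * [p_u*0.000000 + p_m*0.000000 + p_d*0.000000] = 0.000000
  V(2,+2) = exp(-r*dt) * [p_u*0.000000 + p_m*0.000000 + p_d*0.000000] = 0.000000
  V(1,-1) = exp(-r*dt) * [p_u*6.779062 + p_m*34.907381 + p_d*59.521518] = 35.451597
  V(1,+0) = exp(-r*dt) * [p_u*0.000000 + p_m*6.779062 + p_d*34.907381] = 11.196006
  V(1,+1) = exp(-r*dt) * [p_u*0.000000 + p_m*0.000000 + p_d*6.779062] = 1.304475
  V(0,+0) = exp(-r*dt) * [p_u*1.304475 + p_m*11.196006 + p_d*35.451597] = 14.398887

Answer: Price = V(0,0) = 14.3989


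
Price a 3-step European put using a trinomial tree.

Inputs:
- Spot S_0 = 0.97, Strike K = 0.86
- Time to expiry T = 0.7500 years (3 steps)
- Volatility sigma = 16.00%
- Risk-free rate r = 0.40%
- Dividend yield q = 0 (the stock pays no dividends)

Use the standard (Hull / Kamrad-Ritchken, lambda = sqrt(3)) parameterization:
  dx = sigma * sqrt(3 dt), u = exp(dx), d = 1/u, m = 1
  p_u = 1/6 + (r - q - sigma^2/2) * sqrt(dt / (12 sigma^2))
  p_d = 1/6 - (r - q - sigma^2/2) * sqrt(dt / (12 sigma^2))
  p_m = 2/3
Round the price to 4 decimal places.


Answer: Price = V(0,0) = 0.0126

Derivation:
dt = T/N = 0.250000; dx = sigma*sqrt(3*dt) = 0.138564
u = exp(dx) = 1.148623; d = 1/u = 0.870607
p_u = 0.158728, p_m = 0.666667, p_d = 0.174605
Discount per step: exp(-r*dt) = 0.999000
Stock lattice S(k, j) with j the centered position index:
  k=0: S(0,+0) = 0.9700
  k=1: S(1,-1) = 0.8445; S(1,+0) = 0.9700; S(1,+1) = 1.1142
  k=2: S(2,-2) = 0.7352; S(2,-1) = 0.8445; S(2,+0) = 0.9700; S(2,+1) = 1.1142; S(2,+2) = 1.2798
  k=3: S(3,-3) = 0.6401; S(3,-2) = 0.7352; S(3,-1) = 0.8445; S(3,+0) = 0.9700; S(3,+1) = 1.1142; S(3,+2) = 1.2798; S(3,+3) = 1.4700
Terminal payoffs V(N, j) = max(K - S_T, 0):
  V(3,-3) = 0.219913; V(3,-2) = 0.124781; V(3,-1) = 0.015511; V(3,+0) = 0.000000; V(3,+1) = 0.000000; V(3,+2) = 0.000000; V(3,+3) = 0.000000
Backward induction: V(k, j) = exp(-r*dt) * [p_u * V(k+1, j+1) + p_m * V(k+1, j) + p_d * V(k+1, j-1)]
  V(2,-2) = exp(-r*dt) * [p_u*0.015511 + p_m*0.124781 + p_d*0.219913] = 0.123924
  V(2,-1) = exp(-r*dt) * [p_u*0.000000 + p_m*0.015511 + p_d*0.124781] = 0.032096
  V(2,+0) = exp(-r*dt) * [p_u*0.000000 + p_m*0.000000 + p_d*0.015511] = 0.002706
  V(2,+1) = exp(-r*dt) * [p_u*0.000000 + p_m*0.000000 + p_d*0.000000] = 0.000000
  V(2,+2) = exp(-r*dt) * [p_u*0.000000 + p_m*0.000000 + p_d*0.000000] = 0.000000
  V(1,-1) = exp(-r*dt) * [p_u*0.002706 + p_m*0.032096 + p_d*0.123924] = 0.043421
  V(1,+0) = exp(-r*dt) * [p_u*0.000000 + p_m*0.002706 + p_d*0.032096] = 0.007400
  V(1,+1) = exp(-r*dt) * [p_u*0.000000 + p_m*0.000000 + p_d*0.002706] = 0.000472
  V(0,+0) = exp(-r*dt) * [p_u*0.000472 + p_m*0.007400 + p_d*0.043421] = 0.012577


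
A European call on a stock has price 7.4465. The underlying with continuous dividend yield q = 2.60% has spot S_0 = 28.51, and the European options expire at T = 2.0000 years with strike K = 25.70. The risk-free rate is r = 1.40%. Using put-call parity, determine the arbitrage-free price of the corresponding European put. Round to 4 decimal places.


Put-call parity: C - P = S_0 * exp(-qT) - K * exp(-rT).
S_0 * exp(-qT) = 28.5100 * 0.94932887 = 27.06536599
K * exp(-rT) = 25.7000 * 0.97238837 = 24.99038103
P = C - S*exp(-qT) + K*exp(-rT)
P = 7.4465 - 27.06536599 + 24.99038103 = 5.3715

Answer: Put price = 5.3715


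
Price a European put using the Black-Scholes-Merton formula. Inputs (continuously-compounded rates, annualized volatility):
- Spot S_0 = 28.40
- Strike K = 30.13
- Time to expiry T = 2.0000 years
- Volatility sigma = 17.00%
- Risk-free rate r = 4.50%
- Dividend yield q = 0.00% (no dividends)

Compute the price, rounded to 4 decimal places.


Answer: Price = 2.2664

Derivation:
d1 = (ln(S/K) + (r - q + 0.5*sigma^2) * T) / (sigma * sqrt(T)) = 0.24860124
d2 = d1 - sigma * sqrt(T) = 0.00818494
exp(-rT) = 0.91393119; exp(-qT) = 1.00000000
P = K * exp(-rT) * N(-d2) - S_0 * exp(-qT) * N(-d1)
N(-d1) = 0.40183462; N(-d2) = 0.49673472
P = 30.1300 * 0.91393119 * 0.49673472 - 28.4000 * 1.00000000 * 0.40183462 = 2.2664


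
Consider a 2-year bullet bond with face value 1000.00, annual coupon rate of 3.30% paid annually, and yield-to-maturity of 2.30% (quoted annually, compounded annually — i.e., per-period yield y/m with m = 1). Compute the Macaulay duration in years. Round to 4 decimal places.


Answer: Macaulay duration = 1.9684 years

Derivation:
Coupon per period c = face * coupon_rate / m = 33.000000
Periods per year m = 1; per-period yield y/m = 0.023000
Number of cashflows N = 2
Cashflows (t years, CF_t, discount factor 1/(1+y/m)^(m*t), PV):
  t = 1.0000: CF_t = 33.000000, DF = 0.977517, PV = 32.258065
  t = 2.0000: CF_t = 1033.000000, DF = 0.955540, PV = 987.072503
Price P = sum_t PV_t = 1019.330568
Macaulay numerator sum_t t * PV_t:
  t * PV_t at t = 1.0000: 32.258065
  t * PV_t at t = 2.0000: 1974.145007
Macaulay duration D = (sum_t t * PV_t) / P = 2006.403071 / 1019.330568 = 1.968354


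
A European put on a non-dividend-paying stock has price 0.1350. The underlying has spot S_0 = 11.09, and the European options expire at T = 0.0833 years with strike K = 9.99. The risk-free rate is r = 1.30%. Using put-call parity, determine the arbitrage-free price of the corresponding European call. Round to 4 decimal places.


Answer: Call price = 1.2458

Derivation:
Put-call parity: C - P = S_0 * exp(-qT) - K * exp(-rT).
S_0 * exp(-qT) = 11.0900 * 1.00000000 = 11.09000000
K * exp(-rT) = 9.9900 * 0.99891769 = 9.97918768
C = P + S*exp(-qT) - K*exp(-rT)
C = 0.1350 + 11.09000000 - 9.97918768 = 1.2458


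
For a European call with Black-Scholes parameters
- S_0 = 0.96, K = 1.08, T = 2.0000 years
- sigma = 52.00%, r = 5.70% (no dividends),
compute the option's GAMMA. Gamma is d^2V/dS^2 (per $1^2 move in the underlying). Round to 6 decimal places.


d1 = 0.3625512759; d2 = -0.3728397765
phi(d1) = 0.3735661256; exp(-qT) = 1.0000000000; exp(-rT) = 0.8922579559
Gamma = exp(-qT) * phi(d1) / (S * sigma * sqrt(T)) = 1.0000000000 * 0.3735661256 / (0.9600 * 0.5200 * 1.4142135624) = 0.529149

Answer: Gamma = 0.529149


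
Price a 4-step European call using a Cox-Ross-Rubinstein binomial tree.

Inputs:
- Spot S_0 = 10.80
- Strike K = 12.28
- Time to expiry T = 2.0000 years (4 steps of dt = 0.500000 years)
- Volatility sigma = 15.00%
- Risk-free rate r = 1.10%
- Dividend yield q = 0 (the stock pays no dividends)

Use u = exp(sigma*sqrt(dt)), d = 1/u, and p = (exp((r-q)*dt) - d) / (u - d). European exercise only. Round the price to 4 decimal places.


dt = T/N = 0.500000
u = exp(sigma*sqrt(dt)) = 1.111895; d = 1/u = 0.899365
p = (exp((r-q)*dt) - d) / (u - d) = 0.499458
Discount per step: exp(-r*dt) = 0.994515
Stock lattice S(k, i) with i counting down-moves:
  k=0: S(0,0) = 10.8000
  k=1: S(1,0) = 12.0085; S(1,1) = 9.7131
  k=2: S(2,0) = 13.3522; S(2,1) = 10.8000; S(2,2) = 8.7357
  k=3: S(3,0) = 14.8462; S(3,1) = 12.0085; S(3,2) = 9.7131; S(3,3) = 7.8566
  k=4: S(4,0) = 16.5074; S(4,1) = 13.3522; S(4,2) = 10.8000; S(4,3) = 8.7357; S(4,4) = 7.0659
Terminal payoffs V(N, i) = max(S_T - K, 0):
  V(4,0) = 4.227424; V(4,1) = 1.072160; V(4,2) = 0.000000; V(4,3) = 0.000000; V(4,4) = 0.000000
Backward induction: V(k, i) = exp(-r*dt) * [p * V(k+1, i) + (1-p) * V(k+1, i+1)].
  V(3,0) = exp(-r*dt) * [p*4.227424 + (1-p)*1.072160] = 2.633558
  V(3,1) = exp(-r*dt) * [p*1.072160 + (1-p)*0.000000] = 0.532562
  V(3,2) = exp(-r*dt) * [p*0.000000 + (1-p)*0.000000] = 0.000000
  V(3,3) = exp(-r*dt) * [p*0.000000 + (1-p)*0.000000] = 0.000000
  V(2,0) = exp(-r*dt) * [p*2.633558 + (1-p)*0.532562] = 1.573245
  V(2,1) = exp(-r*dt) * [p*0.532562 + (1-p)*0.000000] = 0.264534
  V(2,2) = exp(-r*dt) * [p*0.000000 + (1-p)*0.000000] = 0.000000
  V(1,0) = exp(-r*dt) * [p*1.573245 + (1-p)*0.264534] = 0.913144
  V(1,1) = exp(-r*dt) * [p*0.264534 + (1-p)*0.000000] = 0.131399
  V(0,0) = exp(-r*dt) * [p*0.913144 + (1-p)*0.131399] = 0.518986

Answer: Price = V(0,0) = 0.5190


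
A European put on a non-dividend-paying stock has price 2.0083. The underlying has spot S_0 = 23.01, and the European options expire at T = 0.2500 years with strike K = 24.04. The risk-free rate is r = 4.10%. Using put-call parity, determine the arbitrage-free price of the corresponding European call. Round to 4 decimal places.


Put-call parity: C - P = S_0 * exp(-qT) - K * exp(-rT).
S_0 * exp(-qT) = 23.0100 * 1.00000000 = 23.01000000
K * exp(-rT) = 24.0400 * 0.98980235 = 23.79484855
C = P + S*exp(-qT) - K*exp(-rT)
C = 2.0083 + 23.01000000 - 23.79484855 = 1.2235

Answer: Call price = 1.2235


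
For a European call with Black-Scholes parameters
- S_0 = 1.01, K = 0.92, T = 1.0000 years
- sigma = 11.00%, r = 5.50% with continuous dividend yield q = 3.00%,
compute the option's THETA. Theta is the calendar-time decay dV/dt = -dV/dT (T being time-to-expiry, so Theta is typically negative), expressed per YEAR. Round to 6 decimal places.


d1 = 1.1307449072; d2 = 1.0207449072
phi(d1) = 0.2105082244; exp(-qT) = 0.9704455335; exp(-rT) = 0.9464851480
Theta = -S*exp(-qT)*phi(d1)*sigma/(2*sqrt(T)) - r*K*exp(-rT)*N(d2) + q*S*exp(-qT)*N(d1)
N(d1) = 0.8709187629; N(d2) = 0.8463123438; sqrt(T) = 1.0000000000
Term 1 = -1.0100 * 0.9704455335 * 0.2105082244 * 0.1100 / (2 * 1.0000000000) = -0.0113481299
Term 2 = -0.0550 * 0.9200 * 0.9464851480 * 0.8463123438 = -0.0405317164
Term 3 = 0.0300 * 1.0100 * 0.9704455335 * 0.8709187629 = 0.0256089305
Theta = -0.0113481299 + (-0.0405317164) + (0.0256089305) = -0.026271

Answer: Theta = -0.026271


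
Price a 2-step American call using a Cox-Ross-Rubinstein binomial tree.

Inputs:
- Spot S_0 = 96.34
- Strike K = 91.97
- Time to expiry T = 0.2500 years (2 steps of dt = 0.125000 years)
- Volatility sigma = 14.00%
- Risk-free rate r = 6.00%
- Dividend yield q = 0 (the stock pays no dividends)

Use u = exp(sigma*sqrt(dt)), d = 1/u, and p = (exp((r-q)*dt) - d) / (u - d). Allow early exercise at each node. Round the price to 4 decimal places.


Answer: Price = V(0,0) = 6.6228

Derivation:
dt = T/N = 0.125000
u = exp(sigma*sqrt(dt)) = 1.050743; d = 1/u = 0.951708
p = (exp((r-q)*dt) - d) / (u - d) = 0.563643
Discount per step: exp(-r*dt) = 0.992528
Stock lattice S(k, i) with i counting down-moves:
  k=0: S(0,0) = 96.3400
  k=1: S(1,0) = 101.2286; S(1,1) = 91.6875
  k=2: S(2,0) = 106.3652; S(2,1) = 96.3400; S(2,2) = 87.2597
Terminal payoffs V(N, i) = max(S_T - K, 0):
  V(2,0) = 14.395210; V(2,1) = 4.370000; V(2,2) = 0.000000
Backward induction: V(k, i) = exp(-r*dt) * [p * V(k+1, i) + (1-p) * V(k+1, i+1)]; then take max(V_cont, immediate exercise) for American.
  V(1,0) = exp(-r*dt) * [p*14.395210 + (1-p)*4.370000] = 9.945770; exercise = 9.258575; V(1,0) = max -> 9.945770
  V(1,1) = exp(-r*dt) * [p*4.370000 + (1-p)*0.000000] = 2.444717; exercise = 0.000000; V(1,1) = max -> 2.444717
  V(0,0) = exp(-r*dt) * [p*9.945770 + (1-p)*2.444717] = 6.622778; exercise = 4.370000; V(0,0) = max -> 6.622778


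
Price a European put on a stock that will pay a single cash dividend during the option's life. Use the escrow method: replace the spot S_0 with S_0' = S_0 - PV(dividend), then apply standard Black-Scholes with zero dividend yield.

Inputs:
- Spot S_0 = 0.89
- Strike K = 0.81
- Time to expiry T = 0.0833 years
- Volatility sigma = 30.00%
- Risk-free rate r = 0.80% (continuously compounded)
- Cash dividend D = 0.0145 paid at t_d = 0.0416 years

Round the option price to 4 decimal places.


PV(D) = D * exp(-r * t_d) = 0.0145 * 0.99966726 = 0.01449518
S_0' = S_0 - PV(D) = 0.8900 - 0.01449518 = 0.87550482
d1 = (ln(S_0'/K) + (r + sigma^2/2)*T) / (sigma*sqrt(T)) = 0.94913793
d2 = d1 - sigma*sqrt(T) = 0.86255271
exp(-rT) = 0.99933382
N(-d1) = 0.17127523; N(-d2) = 0.19419172
P = K * exp(-rT) * N(-d2) - S_0' * N(-d1) = 0.8100 * 0.99933382 * 0.19419172 - 0.87550482 * 0.17127523 = 0.0072

Answer: Price = 0.0072


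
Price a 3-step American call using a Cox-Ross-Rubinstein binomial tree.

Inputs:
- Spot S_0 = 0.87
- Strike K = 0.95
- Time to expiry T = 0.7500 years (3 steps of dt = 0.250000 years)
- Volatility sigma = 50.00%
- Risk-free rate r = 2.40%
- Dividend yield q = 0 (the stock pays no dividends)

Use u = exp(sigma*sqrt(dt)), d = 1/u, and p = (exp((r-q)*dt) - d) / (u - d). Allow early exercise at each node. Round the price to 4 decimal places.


dt = T/N = 0.250000
u = exp(sigma*sqrt(dt)) = 1.284025; d = 1/u = 0.778801
p = (exp((r-q)*dt) - d) / (u - d) = 0.449735
Discount per step: exp(-r*dt) = 0.994018
Stock lattice S(k, i) with i counting down-moves:
  k=0: S(0,0) = 0.8700
  k=1: S(1,0) = 1.1171; S(1,1) = 0.6776
  k=2: S(2,0) = 1.4344; S(2,1) = 0.8700; S(2,2) = 0.5277
  k=3: S(3,0) = 1.8418; S(3,1) = 1.1171; S(3,2) = 0.6776; S(3,3) = 0.4110
Terminal payoffs V(N, i) = max(S_T - K, 0):
  V(3,0) = 0.891790; V(3,1) = 0.167102; V(3,2) = 0.000000; V(3,3) = 0.000000
Backward induction: V(k, i) = exp(-r*dt) * [p * V(k+1, i) + (1-p) * V(k+1, i+1)]; then take max(V_cont, immediate exercise) for American.
  V(2,0) = exp(-r*dt) * [p*0.891790 + (1-p)*0.167102] = 0.490070; exercise = 0.484388; V(2,0) = max -> 0.490070
  V(2,1) = exp(-r*dt) * [p*0.167102 + (1-p)*0.000000] = 0.074702; exercise = 0.000000; V(2,1) = max -> 0.074702
  V(2,2) = exp(-r*dt) * [p*0.000000 + (1-p)*0.000000] = 0.000000; exercise = 0.000000; V(2,2) = max -> 0.000000
  V(1,0) = exp(-r*dt) * [p*0.490070 + (1-p)*0.074702] = 0.259943; exercise = 0.167102; V(1,0) = max -> 0.259943
  V(1,1) = exp(-r*dt) * [p*0.074702 + (1-p)*0.000000] = 0.033395; exercise = 0.000000; V(1,1) = max -> 0.033395
  V(0,0) = exp(-r*dt) * [p*0.259943 + (1-p)*0.033395] = 0.134473; exercise = 0.000000; V(0,0) = max -> 0.134473

Answer: Price = V(0,0) = 0.1345


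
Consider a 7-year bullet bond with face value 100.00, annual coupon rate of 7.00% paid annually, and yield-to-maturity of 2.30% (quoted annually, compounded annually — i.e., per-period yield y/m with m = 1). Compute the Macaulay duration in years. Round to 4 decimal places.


Answer: Macaulay duration = 5.9357 years

Derivation:
Coupon per period c = face * coupon_rate / m = 7.000000
Periods per year m = 1; per-period yield y/m = 0.023000
Number of cashflows N = 7
Cashflows (t years, CF_t, discount factor 1/(1+y/m)^(m*t), PV):
  t = 1.0000: CF_t = 7.000000, DF = 0.977517, PV = 6.842620
  t = 2.0000: CF_t = 7.000000, DF = 0.955540, PV = 6.688778
  t = 3.0000: CF_t = 7.000000, DF = 0.934056, PV = 6.538395
  t = 4.0000: CF_t = 7.000000, DF = 0.913056, PV = 6.391393
  t = 5.0000: CF_t = 7.000000, DF = 0.892528, PV = 6.247696
  t = 6.0000: CF_t = 7.000000, DF = 0.872461, PV = 6.107229
  t = 7.0000: CF_t = 107.000000, DF = 0.852846, PV = 91.254511
Price P = sum_t PV_t = 130.070621
Macaulay numerator sum_t t * PV_t:
  t * PV_t at t = 1.0000: 6.842620
  t * PV_t at t = 2.0000: 13.377556
  t * PV_t at t = 3.0000: 19.615184
  t * PV_t at t = 4.0000: 25.565571
  t * PV_t at t = 5.0000: 31.238479
  t * PV_t at t = 6.0000: 36.643377
  t * PV_t at t = 7.0000: 638.781576
Macaulay duration D = (sum_t t * PV_t) / P = 772.064362 / 130.070621 = 5.935732


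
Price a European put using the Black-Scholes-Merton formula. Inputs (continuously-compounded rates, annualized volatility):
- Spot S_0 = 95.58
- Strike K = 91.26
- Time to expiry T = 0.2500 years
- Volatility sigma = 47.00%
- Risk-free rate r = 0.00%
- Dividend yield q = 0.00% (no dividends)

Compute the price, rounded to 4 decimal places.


d1 = (ln(S/K) + (r - q + 0.5*sigma^2) * T) / (sigma * sqrt(T)) = 0.31431284
d2 = d1 - sigma * sqrt(T) = 0.07931284
exp(-rT) = 1.00000000; exp(-qT) = 1.00000000
P = K * exp(-rT) * N(-d2) - S_0 * exp(-qT) * N(-d1)
N(-d1) = 0.37664172; N(-d2) = 0.46839190
P = 91.2600 * 1.00000000 * 0.46839190 - 95.5800 * 1.00000000 * 0.37664172 = 6.7460

Answer: Price = 6.7460


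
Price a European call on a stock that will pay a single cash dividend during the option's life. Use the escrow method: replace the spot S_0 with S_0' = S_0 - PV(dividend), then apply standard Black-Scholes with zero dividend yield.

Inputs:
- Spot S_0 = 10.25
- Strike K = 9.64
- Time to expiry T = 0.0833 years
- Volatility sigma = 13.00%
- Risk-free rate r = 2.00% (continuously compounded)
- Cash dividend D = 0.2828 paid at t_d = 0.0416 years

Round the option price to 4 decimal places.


Answer: Price = 0.3781

Derivation:
PV(D) = D * exp(-r * t_d) = 0.2828 * 0.99916835 = 0.28256481
S_0' = S_0 - PV(D) = 10.2500 - 0.28256481 = 9.96743519
d1 = (ln(S_0'/K) + (r + sigma^2/2)*T) / (sigma*sqrt(T)) = 0.95340687
d2 = d1 - sigma*sqrt(T) = 0.91588661
exp(-rT) = 0.99833539
N(d1) = 0.82980802; N(d2) = 0.82013681
C = S_0' * N(d1) - K * exp(-rT) * N(d2) = 9.96743519 * 0.82980802 - 9.6400 * 0.99833539 * 0.82013681 = 0.3781


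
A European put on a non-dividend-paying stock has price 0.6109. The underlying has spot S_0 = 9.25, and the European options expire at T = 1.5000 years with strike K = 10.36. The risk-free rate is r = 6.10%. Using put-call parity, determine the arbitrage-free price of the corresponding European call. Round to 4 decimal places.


Answer: Call price = 0.4068

Derivation:
Put-call parity: C - P = S_0 * exp(-qT) - K * exp(-rT).
S_0 * exp(-qT) = 9.2500 * 1.00000000 = 9.25000000
K * exp(-rT) = 10.3600 * 0.91256132 = 9.45413524
C = P + S*exp(-qT) - K*exp(-rT)
C = 0.6109 + 9.25000000 - 9.45413524 = 0.4068


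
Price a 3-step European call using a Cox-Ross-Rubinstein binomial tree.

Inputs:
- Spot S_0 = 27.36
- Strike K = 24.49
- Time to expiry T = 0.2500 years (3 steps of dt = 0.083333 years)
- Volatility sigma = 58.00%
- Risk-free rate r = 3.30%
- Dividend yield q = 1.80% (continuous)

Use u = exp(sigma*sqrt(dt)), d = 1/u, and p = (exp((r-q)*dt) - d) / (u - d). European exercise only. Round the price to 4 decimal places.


Answer: Price = V(0,0) = 4.7103

Derivation:
dt = T/N = 0.083333
u = exp(sigma*sqrt(dt)) = 1.182264; d = 1/u = 0.845834
p = (exp((r-q)*dt) - d) / (u - d) = 0.461957
Discount per step: exp(-r*dt) = 0.997254
Stock lattice S(k, i) with i counting down-moves:
  k=0: S(0,0) = 27.3600
  k=1: S(1,0) = 32.3468; S(1,1) = 23.1420
  k=2: S(2,0) = 38.2424; S(2,1) = 27.3600; S(2,2) = 19.5743
  k=3: S(3,0) = 45.2126; S(3,1) = 32.3468; S(3,2) = 23.1420; S(3,3) = 16.5566
Terminal payoffs V(N, i) = max(S_T - K, 0):
  V(3,0) = 20.722646; V(3,1) = 7.856754; V(3,2) = 0.000000; V(3,3) = 0.000000
Backward induction: V(k, i) = exp(-r*dt) * [p * V(k+1, i) + (1-p) * V(k+1, i+1)].
  V(2,0) = exp(-r*dt) * [p*20.722646 + (1-p)*7.856754] = 13.762350
  V(2,1) = exp(-r*dt) * [p*7.856754 + (1-p)*0.000000] = 3.619518
  V(2,2) = exp(-r*dt) * [p*0.000000 + (1-p)*0.000000] = 0.000000
  V(1,0) = exp(-r*dt) * [p*13.762350 + (1-p)*3.619518] = 8.282267
  V(1,1) = exp(-r*dt) * [p*3.619518 + (1-p)*0.000000] = 1.667472
  V(0,0) = exp(-r*dt) * [p*8.282267 + (1-p)*1.667472] = 4.710254


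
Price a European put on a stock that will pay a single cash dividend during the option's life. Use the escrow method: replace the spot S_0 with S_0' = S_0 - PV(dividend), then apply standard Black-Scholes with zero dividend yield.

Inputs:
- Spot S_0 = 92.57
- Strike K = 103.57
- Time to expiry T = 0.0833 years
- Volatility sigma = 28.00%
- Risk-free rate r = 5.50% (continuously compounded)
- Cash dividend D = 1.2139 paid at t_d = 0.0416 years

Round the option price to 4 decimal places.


PV(D) = D * exp(-r * t_d) = 1.2139 * 0.99771462 = 1.21112577
S_0' = S_0 - PV(D) = 92.5700 - 1.21112577 = 91.35887423
d1 = (ln(S_0'/K) + (r + sigma^2/2)*T) / (sigma*sqrt(T)) = -1.45528093
d2 = d1 - sigma*sqrt(T) = -1.53609380
exp(-rT) = 0.99542898
N(-d1) = 0.92720425; N(-d2) = 0.93774231
P = K * exp(-rT) * N(-d2) - S_0' * N(-d1) = 103.5700 * 0.99542898 * 0.93774231 - 91.35887423 * 0.92720425 = 11.9697

Answer: Price = 11.9697


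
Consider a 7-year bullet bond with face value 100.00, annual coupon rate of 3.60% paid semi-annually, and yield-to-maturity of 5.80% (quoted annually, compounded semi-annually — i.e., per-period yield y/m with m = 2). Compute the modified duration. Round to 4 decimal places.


Answer: Modified duration = 6.0110

Derivation:
Coupon per period c = face * coupon_rate / m = 1.800000
Periods per year m = 2; per-period yield y/m = 0.029000
Number of cashflows N = 14
Cashflows (t years, CF_t, discount factor 1/(1+y/m)^(m*t), PV):
  t = 0.5000: CF_t = 1.800000, DF = 0.971817, PV = 1.749271
  t = 1.0000: CF_t = 1.800000, DF = 0.944429, PV = 1.699972
  t = 1.5000: CF_t = 1.800000, DF = 0.917812, PV = 1.652062
  t = 2.0000: CF_t = 1.800000, DF = 0.891946, PV = 1.605503
  t = 2.5000: CF_t = 1.800000, DF = 0.866808, PV = 1.560255
  t = 3.0000: CF_t = 1.800000, DF = 0.842379, PV = 1.516283
  t = 3.5000: CF_t = 1.800000, DF = 0.818639, PV = 1.473550
  t = 4.0000: CF_t = 1.800000, DF = 0.795567, PV = 1.432021
  t = 4.5000: CF_t = 1.800000, DF = 0.773146, PV = 1.391663
  t = 5.0000: CF_t = 1.800000, DF = 0.751357, PV = 1.352442
  t = 5.5000: CF_t = 1.800000, DF = 0.730182, PV = 1.314327
  t = 6.0000: CF_t = 1.800000, DF = 0.709603, PV = 1.277286
  t = 6.5000: CF_t = 1.800000, DF = 0.689605, PV = 1.241288
  t = 7.0000: CF_t = 101.800000, DF = 0.670170, PV = 68.223270
Price P = sum_t PV_t = 87.489193
First compute Macaulay numerator sum_t t * PV_t:
  t * PV_t at t = 0.5000: 0.874636
  t * PV_t at t = 1.0000: 1.699972
  t * PV_t at t = 1.5000: 2.478093
  t * PV_t at t = 2.0000: 3.211005
  t * PV_t at t = 2.5000: 3.900638
  t * PV_t at t = 3.0000: 4.548849
  t * PV_t at t = 3.5000: 5.157425
  t * PV_t at t = 4.0000: 5.728086
  t * PV_t at t = 4.5000: 6.262484
  t * PV_t at t = 5.0000: 6.762212
  t * PV_t at t = 5.5000: 7.228798
  t * PV_t at t = 6.0000: 7.663713
  t * PV_t at t = 6.5000: 8.068373
  t * PV_t at t = 7.0000: 477.562890
Macaulay duration D = 541.147174 / 87.489193 = 6.185303
Modified duration = D / (1 + y/m) = 6.185303 / (1 + 0.029000) = 6.010984


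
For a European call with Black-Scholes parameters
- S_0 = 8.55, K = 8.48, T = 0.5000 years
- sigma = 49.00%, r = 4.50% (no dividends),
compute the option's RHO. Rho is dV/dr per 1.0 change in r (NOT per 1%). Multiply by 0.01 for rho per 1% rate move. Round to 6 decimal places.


d1 = 0.2619060979; d2 = -0.0845762249
phi(d1) = 0.3854915772; exp(-qT) = 1.0000000000; exp(-rT) = 0.9777512372
N(d2) = 0.4662991506
Rho = K*T*exp(-rT)*N(d2) = 8.4800 * 0.5000 * 0.9777512372 * 0.4662991506 = 1.933120

Answer: Rho = 1.933120


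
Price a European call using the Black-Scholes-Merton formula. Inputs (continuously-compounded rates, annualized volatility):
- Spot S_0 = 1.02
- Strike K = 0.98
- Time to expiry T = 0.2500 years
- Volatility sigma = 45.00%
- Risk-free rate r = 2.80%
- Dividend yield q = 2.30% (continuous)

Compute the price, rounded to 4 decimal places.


Answer: Price = 0.1110

Derivation:
d1 = (ln(S/K) + (r - q + 0.5*sigma^2) * T) / (sigma * sqrt(T)) = 0.29585704
d2 = d1 - sigma * sqrt(T) = 0.07085704
exp(-rT) = 0.99302444; exp(-qT) = 0.99426650
C = S_0 * exp(-qT) * N(d1) - K * exp(-rT) * N(d2)
N(d1) = 0.61633037; N(d2) = 0.52824423
C = 1.0200 * 0.99426650 * 0.61633037 - 0.9800 * 0.99302444 * 0.52824423 = 0.1110


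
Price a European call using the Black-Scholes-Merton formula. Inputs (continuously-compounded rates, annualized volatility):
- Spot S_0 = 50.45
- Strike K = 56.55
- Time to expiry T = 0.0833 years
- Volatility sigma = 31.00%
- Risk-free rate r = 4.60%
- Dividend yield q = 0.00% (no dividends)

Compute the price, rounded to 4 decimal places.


Answer: Price = 0.2499

Derivation:
d1 = (ln(S/K) + (r - q + 0.5*sigma^2) * T) / (sigma * sqrt(T)) = -1.18817969
d2 = d1 - sigma * sqrt(T) = -1.27765108
exp(-rT) = 0.99617553; exp(-qT) = 1.00000000
C = S_0 * exp(-qT) * N(d1) - K * exp(-rT) * N(d2)
N(d1) = 0.11738131; N(d2) = 0.10068624
C = 50.4500 * 1.00000000 * 0.11738131 - 56.5500 * 0.99617553 * 0.10068624 = 0.2499


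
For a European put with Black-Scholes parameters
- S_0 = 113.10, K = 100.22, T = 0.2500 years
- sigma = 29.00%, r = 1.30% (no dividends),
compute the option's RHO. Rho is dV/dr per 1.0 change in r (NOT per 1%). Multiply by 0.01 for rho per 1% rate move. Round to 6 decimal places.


Answer: Rho = -5.409222

Derivation:
d1 = 0.9287387144; d2 = 0.7837387144
phi(d1) = 0.2591841845; exp(-qT) = 1.0000000000; exp(-rT) = 0.9967552755
N(-d2) = 0.2165967205
Rho = -K*T*exp(-rT)*N(-d2) = -100.2200 * 0.2500 * 0.9967552755 * 0.2165967205 = -5.409222


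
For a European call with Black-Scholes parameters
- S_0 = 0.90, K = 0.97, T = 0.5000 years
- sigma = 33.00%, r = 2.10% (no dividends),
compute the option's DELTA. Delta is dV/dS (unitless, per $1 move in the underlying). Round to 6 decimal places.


d1 = -0.1593189067; d2 = -0.3926641445
phi(d1) = 0.3939111943; exp(-qT) = 1.0000000000; exp(-rT) = 0.9895549326
N(d1) = 0.4367088128
Delta = exp(-qT) * N(d1) = 1.0000000000 * 0.4367088128 = 0.436709

Answer: Delta = 0.436709


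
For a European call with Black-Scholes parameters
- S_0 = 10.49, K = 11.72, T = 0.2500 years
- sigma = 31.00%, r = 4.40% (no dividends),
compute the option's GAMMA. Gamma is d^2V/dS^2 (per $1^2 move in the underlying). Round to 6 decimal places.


Answer: Gamma = 0.208944

Derivation:
d1 = -0.5668507209; d2 = -0.7218507209
phi(d1) = 0.3397319335; exp(-qT) = 1.0000000000; exp(-rT) = 0.9890602788
Gamma = exp(-qT) * phi(d1) / (S * sigma * sqrt(T)) = 1.0000000000 * 0.3397319335 / (10.4900 * 0.3100 * 0.5000000000) = 0.208944


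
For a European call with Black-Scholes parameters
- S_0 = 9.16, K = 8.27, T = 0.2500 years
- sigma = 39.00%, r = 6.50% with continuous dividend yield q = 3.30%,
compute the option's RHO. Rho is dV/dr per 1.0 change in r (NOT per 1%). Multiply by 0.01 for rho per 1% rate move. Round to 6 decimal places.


d1 = 0.6626880495; d2 = 0.4676880495
phi(d1) = 0.3202939027; exp(-qT) = 0.9917839379; exp(-rT) = 0.9838813190
N(d2) = 0.6799961558
Rho = K*T*exp(-rT)*N(d2) = 8.2700 * 0.2500 * 0.9838813190 * 0.6799961558 = 1.383231

Answer: Rho = 1.383231


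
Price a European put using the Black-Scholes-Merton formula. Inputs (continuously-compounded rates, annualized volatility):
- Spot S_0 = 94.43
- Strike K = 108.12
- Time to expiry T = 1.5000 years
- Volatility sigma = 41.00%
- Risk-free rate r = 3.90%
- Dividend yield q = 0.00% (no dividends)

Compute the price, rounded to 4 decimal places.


Answer: Price = 23.4641

Derivation:
d1 = (ln(S/K) + (r - q + 0.5*sigma^2) * T) / (sigma * sqrt(T)) = 0.09796385
d2 = d1 - sigma * sqrt(T) = -0.40418154
exp(-rT) = 0.94317824; exp(-qT) = 1.00000000
P = K * exp(-rT) * N(-d2) - S_0 * exp(-qT) * N(-d1)
N(-d1) = 0.46098050; N(-d2) = 0.65696039
P = 108.1200 * 0.94317824 * 0.65696039 - 94.4300 * 1.00000000 * 0.46098050 = 23.4641


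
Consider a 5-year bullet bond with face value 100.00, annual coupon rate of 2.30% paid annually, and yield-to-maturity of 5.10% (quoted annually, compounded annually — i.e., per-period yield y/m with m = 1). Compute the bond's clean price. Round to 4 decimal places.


Coupon per period c = face * coupon_rate / m = 2.300000
Periods per year m = 1; per-period yield y/m = 0.051000
Number of cashflows N = 5
Cashflows (t years, CF_t, discount factor 1/(1+y/m)^(m*t), PV):
  t = 1.0000: CF_t = 2.300000, DF = 0.951475, PV = 2.188392
  t = 2.0000: CF_t = 2.300000, DF = 0.905304, PV = 2.082200
  t = 3.0000: CF_t = 2.300000, DF = 0.861374, PV = 1.981161
  t = 4.0000: CF_t = 2.300000, DF = 0.819576, PV = 1.885024
  t = 5.0000: CF_t = 102.300000, DF = 0.779806, PV = 79.774126
Price P = sum_t PV_t = 87.910903

Answer: Price = 87.9109


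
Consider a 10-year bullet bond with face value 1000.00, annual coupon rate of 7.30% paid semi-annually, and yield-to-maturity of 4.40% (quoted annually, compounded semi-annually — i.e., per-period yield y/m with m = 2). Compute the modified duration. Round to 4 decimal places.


Coupon per period c = face * coupon_rate / m = 36.500000
Periods per year m = 2; per-period yield y/m = 0.022000
Number of cashflows N = 20
Cashflows (t years, CF_t, discount factor 1/(1+y/m)^(m*t), PV):
  t = 0.5000: CF_t = 36.500000, DF = 0.978474, PV = 35.714286
  t = 1.0000: CF_t = 36.500000, DF = 0.957411, PV = 34.945485
  t = 1.5000: CF_t = 36.500000, DF = 0.936801, PV = 34.193234
  t = 2.0000: CF_t = 36.500000, DF = 0.916635, PV = 33.457176
  t = 2.5000: CF_t = 36.500000, DF = 0.896903, PV = 32.736963
  t = 3.0000: CF_t = 36.500000, DF = 0.877596, PV = 32.032253
  t = 3.5000: CF_t = 36.500000, DF = 0.858704, PV = 31.342714
  t = 4.0000: CF_t = 36.500000, DF = 0.840220, PV = 30.668017
  t = 4.5000: CF_t = 36.500000, DF = 0.822133, PV = 30.007845
  t = 5.0000: CF_t = 36.500000, DF = 0.804435, PV = 29.361883
  t = 5.5000: CF_t = 36.500000, DF = 0.787119, PV = 28.729827
  t = 6.0000: CF_t = 36.500000, DF = 0.770175, PV = 28.111377
  t = 6.5000: CF_t = 36.500000, DF = 0.753596, PV = 27.506239
  t = 7.0000: CF_t = 36.500000, DF = 0.737373, PV = 26.914129
  t = 7.5000: CF_t = 36.500000, DF = 0.721500, PV = 26.334764
  t = 8.0000: CF_t = 36.500000, DF = 0.705969, PV = 25.767871
  t = 8.5000: CF_t = 36.500000, DF = 0.690772, PV = 25.213181
  t = 9.0000: CF_t = 36.500000, DF = 0.675902, PV = 24.670431
  t = 9.5000: CF_t = 36.500000, DF = 0.661352, PV = 24.139365
  t = 10.0000: CF_t = 1036.500000, DF = 0.647116, PV = 670.735651
Price P = sum_t PV_t = 1232.582689
First compute Macaulay numerator sum_t t * PV_t:
  t * PV_t at t = 0.5000: 17.857143
  t * PV_t at t = 1.0000: 34.945485
  t * PV_t at t = 1.5000: 51.289851
  t * PV_t at t = 2.0000: 66.914352
  t * PV_t at t = 2.5000: 81.842407
  t * PV_t at t = 3.0000: 96.096760
  t * PV_t at t = 3.5000: 109.699498
  t * PV_t at t = 4.0000: 122.672069
  t * PV_t at t = 4.5000: 135.035301
  t * PV_t at t = 5.0000: 146.809416
  t * PV_t at t = 5.5000: 158.014048
  t * PV_t at t = 6.0000: 168.668260
  t * PV_t at t = 6.5000: 178.790556
  t * PV_t at t = 7.0000: 188.398900
  t * PV_t at t = 7.5000: 197.510729
  t * PV_t at t = 8.0000: 206.142965
  t * PV_t at t = 8.5000: 214.312036
  t * PV_t at t = 9.0000: 222.033881
  t * PV_t at t = 9.5000: 229.323969
  t * PV_t at t = 10.0000: 6707.356508
Macaulay duration D = 9333.714132 / 1232.582689 = 7.572485
Modified duration = D / (1 + y/m) = 7.572485 / (1 + 0.022000) = 7.409477

Answer: Modified duration = 7.4095


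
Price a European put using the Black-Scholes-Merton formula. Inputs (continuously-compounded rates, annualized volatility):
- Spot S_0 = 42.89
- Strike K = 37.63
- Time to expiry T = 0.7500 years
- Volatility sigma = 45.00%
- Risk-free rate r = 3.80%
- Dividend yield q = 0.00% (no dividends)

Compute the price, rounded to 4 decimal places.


d1 = (ln(S/K) + (r - q + 0.5*sigma^2) * T) / (sigma * sqrt(T)) = 0.60371489
d2 = d1 - sigma * sqrt(T) = 0.21400346
exp(-rT) = 0.97190229; exp(-qT) = 1.00000000
P = K * exp(-rT) * N(-d2) - S_0 * exp(-qT) * N(-d1)
N(-d1) = 0.27301661; N(-d2) = 0.41527218
P = 37.6300 * 0.97190229 * 0.41527218 - 42.8900 * 1.00000000 * 0.27301661 = 3.4779

Answer: Price = 3.4779


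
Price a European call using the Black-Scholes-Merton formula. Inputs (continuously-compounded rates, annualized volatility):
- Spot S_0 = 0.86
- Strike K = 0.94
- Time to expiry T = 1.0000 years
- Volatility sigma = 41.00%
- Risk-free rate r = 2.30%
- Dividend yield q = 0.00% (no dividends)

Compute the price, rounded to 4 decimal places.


d1 = (ln(S/K) + (r - q + 0.5*sigma^2) * T) / (sigma * sqrt(T)) = 0.04415247
d2 = d1 - sigma * sqrt(T) = -0.36584753
exp(-rT) = 0.97726248; exp(-qT) = 1.00000000
C = S_0 * exp(-qT) * N(d1) - K * exp(-rT) * N(d2)
N(d1) = 0.51760857; N(d2) = 0.35723943
C = 0.8600 * 1.00000000 * 0.51760857 - 0.9400 * 0.97726248 * 0.35723943 = 0.1170

Answer: Price = 0.1170


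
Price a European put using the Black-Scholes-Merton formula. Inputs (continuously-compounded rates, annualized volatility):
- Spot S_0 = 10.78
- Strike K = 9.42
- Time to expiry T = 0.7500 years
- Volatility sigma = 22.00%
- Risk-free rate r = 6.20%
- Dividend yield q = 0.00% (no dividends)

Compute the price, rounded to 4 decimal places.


Answer: Price = 0.1707

Derivation:
d1 = (ln(S/K) + (r - q + 0.5*sigma^2) * T) / (sigma * sqrt(T)) = 1.04714269
d2 = d1 - sigma * sqrt(T) = 0.85661710
exp(-rT) = 0.95456456; exp(-qT) = 1.00000000
P = K * exp(-rT) * N(-d2) - S_0 * exp(-qT) * N(-d1)
N(-d1) = 0.14751689; N(-d2) = 0.19582827
P = 9.4200 * 0.95456456 * 0.19582827 - 10.7800 * 1.00000000 * 0.14751689 = 0.1707


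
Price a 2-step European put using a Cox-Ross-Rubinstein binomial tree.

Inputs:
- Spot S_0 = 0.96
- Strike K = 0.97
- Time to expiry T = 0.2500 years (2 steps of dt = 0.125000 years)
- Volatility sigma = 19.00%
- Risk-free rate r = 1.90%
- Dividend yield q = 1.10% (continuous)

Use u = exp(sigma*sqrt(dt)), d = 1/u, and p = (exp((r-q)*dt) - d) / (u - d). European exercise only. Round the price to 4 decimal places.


dt = T/N = 0.125000
u = exp(sigma*sqrt(dt)) = 1.069483; d = 1/u = 0.935031
p = (exp((r-q)*dt) - d) / (u - d) = 0.490654
Discount per step: exp(-r*dt) = 0.997628
Stock lattice S(k, i) with i counting down-moves:
  k=0: S(0,0) = 0.9600
  k=1: S(1,0) = 1.0267; S(1,1) = 0.8976
  k=2: S(2,0) = 1.0980; S(2,1) = 0.9600; S(2,2) = 0.8393
Terminal payoffs V(N, i) = max(K - S_T, 0):
  V(2,0) = 0.000000; V(2,1) = 0.010000; V(2,2) = 0.130688
Backward induction: V(k, i) = exp(-r*dt) * [p * V(k+1, i) + (1-p) * V(k+1, i+1)].
  V(1,0) = exp(-r*dt) * [p*0.000000 + (1-p)*0.010000] = 0.005081
  V(1,1) = exp(-r*dt) * [p*0.010000 + (1-p)*0.130688] = 0.071302
  V(0,0) = exp(-r*dt) * [p*0.005081 + (1-p)*0.071302] = 0.038719

Answer: Price = V(0,0) = 0.0387
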